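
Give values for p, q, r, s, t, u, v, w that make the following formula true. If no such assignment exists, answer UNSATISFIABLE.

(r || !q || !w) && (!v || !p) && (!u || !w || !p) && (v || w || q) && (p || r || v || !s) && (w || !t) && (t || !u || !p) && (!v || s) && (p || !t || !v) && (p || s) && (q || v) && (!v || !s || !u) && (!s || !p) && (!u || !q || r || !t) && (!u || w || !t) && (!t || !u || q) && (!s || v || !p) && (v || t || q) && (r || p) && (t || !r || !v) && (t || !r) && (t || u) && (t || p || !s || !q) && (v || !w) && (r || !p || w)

Suppose v = false.
(q) alone gives q = true.
(!w) alone gives w = false.
(!t) alone gives t = false.
(!r) alone gives r = false.
(p) alone gives p = true.
That conflicts with the unit clause (!p).
Undo v and try v = true.
(!p) alone gives p = false.
(s) alone gives s = true.
(!t) alone gives t = false.
(!u) alone gives u = false.
That conflicts with the unit clause (u).
Neither v = true nor v = false works.

UNSATISFIABLE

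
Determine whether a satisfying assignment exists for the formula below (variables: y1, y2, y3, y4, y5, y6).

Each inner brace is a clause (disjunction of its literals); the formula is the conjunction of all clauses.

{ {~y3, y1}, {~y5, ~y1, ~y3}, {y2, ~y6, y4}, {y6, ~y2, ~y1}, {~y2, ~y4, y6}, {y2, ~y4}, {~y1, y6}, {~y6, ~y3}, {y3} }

Unsatisfiable

(y3) alone gives y3 = 1.
(y1) alone gives y1 = 1.
(~y5) alone gives y5 = 0.
(y6) alone gives y6 = 1.
That conflicts with the unit clause (~y6).
No assignment satisfies every clause.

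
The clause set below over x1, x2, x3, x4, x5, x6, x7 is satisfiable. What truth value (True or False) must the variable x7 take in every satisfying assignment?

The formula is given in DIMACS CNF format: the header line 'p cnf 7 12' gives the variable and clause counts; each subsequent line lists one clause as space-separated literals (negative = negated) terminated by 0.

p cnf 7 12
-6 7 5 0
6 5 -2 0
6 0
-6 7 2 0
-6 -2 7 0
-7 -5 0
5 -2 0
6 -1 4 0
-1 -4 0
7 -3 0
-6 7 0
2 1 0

Suppose x7 = False.
The clause (x6) is unit, so x6 = True.
But (¬x6) is also a unit clause — contradiction.
So every satisfying assignment has x7 = True.

True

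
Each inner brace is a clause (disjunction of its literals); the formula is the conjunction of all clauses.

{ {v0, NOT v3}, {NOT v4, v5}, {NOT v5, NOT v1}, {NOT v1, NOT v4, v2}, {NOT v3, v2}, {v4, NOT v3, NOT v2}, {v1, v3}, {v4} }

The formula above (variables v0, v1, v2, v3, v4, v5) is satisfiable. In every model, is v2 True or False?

True

Suppose v2 = false.
From the singleton clause (NOT v3), v3 = false.
From the singleton clause (v1), v1 = true.
From the singleton clause (NOT v5), v5 = false.
From the singleton clause (NOT v4), v4 = false.
That conflicts with the unit clause (v4).
So every satisfying assignment has v2 = True.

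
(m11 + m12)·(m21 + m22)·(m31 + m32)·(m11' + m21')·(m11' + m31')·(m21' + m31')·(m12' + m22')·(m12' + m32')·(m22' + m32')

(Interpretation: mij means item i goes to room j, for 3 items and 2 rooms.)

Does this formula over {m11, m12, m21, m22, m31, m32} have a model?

No

Suppose m11 = 1.
(m21') alone gives m21 = 0.
(m22) alone gives m22 = 1.
(m31') alone gives m31 = 0.
(m32) alone gives m32 = 1.
Now (m32') is unsatisfied and unit — conflict.
Undo m11 and try m11 = 0.
(m12) alone gives m12 = 1.
(m22') alone gives m22 = 0.
(m21) alone gives m21 = 1.
(m31') alone gives m31 = 0.
(m32) alone gives m32 = 1.
Now (m32') is unsatisfied and unit — conflict.
Neither m11 = 1 nor m11 = 0 works.
No assignment satisfies every clause.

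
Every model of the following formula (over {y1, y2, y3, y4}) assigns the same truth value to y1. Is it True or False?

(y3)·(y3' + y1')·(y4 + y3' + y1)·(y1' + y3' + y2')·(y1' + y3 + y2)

False

Suppose y1 = 1.
The clause (y3) is unit, so y3 = 1.
That conflicts with the unit clause (y3').
So every satisfying assignment has y1 = False.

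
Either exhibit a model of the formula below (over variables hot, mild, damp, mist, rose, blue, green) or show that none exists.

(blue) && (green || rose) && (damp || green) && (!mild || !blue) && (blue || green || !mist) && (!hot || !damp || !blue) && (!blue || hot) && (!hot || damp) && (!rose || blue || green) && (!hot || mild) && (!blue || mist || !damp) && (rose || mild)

From the singleton clause (blue), blue = true.
From the singleton clause (!mild), mild = false.
From the singleton clause (hot), hot = true.
Now (!hot) is unsatisfied and unit — conflict.

UNSATISFIABLE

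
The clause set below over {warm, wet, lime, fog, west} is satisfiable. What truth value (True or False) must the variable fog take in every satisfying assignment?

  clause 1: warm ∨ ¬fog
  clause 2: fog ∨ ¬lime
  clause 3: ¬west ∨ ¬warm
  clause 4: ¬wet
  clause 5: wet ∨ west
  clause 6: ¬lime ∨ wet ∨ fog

False

Suppose fog = True.
The clause (warm) is unit, so warm = True.
The clause (¬west) is unit, so west = False.
The clause (¬wet) is unit, so wet = False.
That conflicts with the unit clause (wet).
So every satisfying assignment has fog = False.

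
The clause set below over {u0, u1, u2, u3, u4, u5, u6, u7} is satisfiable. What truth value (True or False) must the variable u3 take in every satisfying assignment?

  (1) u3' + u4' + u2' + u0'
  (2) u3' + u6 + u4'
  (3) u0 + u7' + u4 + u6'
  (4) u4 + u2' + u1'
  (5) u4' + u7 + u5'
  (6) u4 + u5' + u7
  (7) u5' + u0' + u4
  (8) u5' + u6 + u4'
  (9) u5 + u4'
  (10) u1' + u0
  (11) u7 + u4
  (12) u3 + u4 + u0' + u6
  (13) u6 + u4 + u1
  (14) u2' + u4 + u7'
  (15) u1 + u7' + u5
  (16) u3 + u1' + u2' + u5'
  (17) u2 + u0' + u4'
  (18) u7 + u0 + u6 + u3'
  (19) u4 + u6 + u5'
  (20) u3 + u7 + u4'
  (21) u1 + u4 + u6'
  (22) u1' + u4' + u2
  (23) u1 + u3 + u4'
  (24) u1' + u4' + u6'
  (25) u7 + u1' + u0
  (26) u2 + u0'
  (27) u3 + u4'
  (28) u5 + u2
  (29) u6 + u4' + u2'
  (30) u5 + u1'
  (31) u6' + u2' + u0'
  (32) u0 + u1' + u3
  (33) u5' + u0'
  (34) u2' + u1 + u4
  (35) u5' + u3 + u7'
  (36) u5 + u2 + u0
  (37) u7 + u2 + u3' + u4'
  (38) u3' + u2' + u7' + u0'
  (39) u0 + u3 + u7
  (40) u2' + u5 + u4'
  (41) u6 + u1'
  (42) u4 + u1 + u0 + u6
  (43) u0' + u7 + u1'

Suppose u3 = 0.
Unit clause (u4') forces u4 = 0.
Unit clause (u7) forces u7 = 1.
Unit clause (u2') forces u2 = 0.
Unit clause (u0') forces u0 = 0.
Unit clause (u6') forces u6 = 0.
Unit clause (u1') forces u1 = 0.
But (u1) is also a unit clause — contradiction.
So every satisfying assignment has u3 = True.

True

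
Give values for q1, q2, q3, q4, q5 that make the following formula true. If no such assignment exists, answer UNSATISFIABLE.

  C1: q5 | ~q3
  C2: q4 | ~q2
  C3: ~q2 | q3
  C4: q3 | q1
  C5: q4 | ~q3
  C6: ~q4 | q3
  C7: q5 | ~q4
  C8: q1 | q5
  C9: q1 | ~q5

Branch on q5: set q5 = 1.
(q1) alone gives q1 = 1.
Branch on q4: set q4 = 1.
(q3) alone gives q3 = 1.
All clauses hold; q2 can take either value.

q1 ↦ 1,  q2 ↦ 0,  q3 ↦ 1,  q4 ↦ 1,  q5 ↦ 1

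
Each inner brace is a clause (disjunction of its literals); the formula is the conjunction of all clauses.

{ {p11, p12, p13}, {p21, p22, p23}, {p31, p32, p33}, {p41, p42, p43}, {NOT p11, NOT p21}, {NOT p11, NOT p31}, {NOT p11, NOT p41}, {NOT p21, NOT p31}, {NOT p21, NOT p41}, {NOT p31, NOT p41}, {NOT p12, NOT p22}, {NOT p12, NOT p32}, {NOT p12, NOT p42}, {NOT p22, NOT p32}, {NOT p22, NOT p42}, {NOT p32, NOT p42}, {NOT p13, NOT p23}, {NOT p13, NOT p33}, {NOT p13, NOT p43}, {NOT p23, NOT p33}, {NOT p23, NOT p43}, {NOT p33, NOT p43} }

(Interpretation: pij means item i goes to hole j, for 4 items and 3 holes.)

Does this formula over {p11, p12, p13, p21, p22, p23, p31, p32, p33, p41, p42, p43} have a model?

Suppose p11 = false.
Suppose p12 = true.
Unit clause (NOT p22) forces p22 = false.
Unit clause (NOT p32) forces p32 = false.
Unit clause (NOT p42) forces p42 = false.
Suppose p21 = true.
Unit clause (NOT p31) forces p31 = false.
Unit clause (p33) forces p33 = true.
Unit clause (NOT p41) forces p41 = false.
Unit clause (p43) forces p43 = true.
That conflicts with the unit clause (NOT p43).
So p21 must be the other value — set p21 = false.
Unit clause (p23) forces p23 = true.
Unit clause (NOT p13) forces p13 = false.
Unit clause (NOT p33) forces p33 = false.
Unit clause (p31) forces p31 = true.
Unit clause (NOT p41) forces p41 = false.
Unit clause (p43) forces p43 = true.
That conflicts with the unit clause (NOT p43).
Either choice for p21 ends in contradiction.
So p12 must be the other value — set p12 = false.
Unit clause (p13) forces p13 = true.
Unit clause (NOT p23) forces p23 = false.
Unit clause (NOT p33) forces p33 = false.
Unit clause (NOT p43) forces p43 = false.
Suppose p21 = true.
Unit clause (NOT p31) forces p31 = false.
Unit clause (p32) forces p32 = true.
Unit clause (NOT p41) forces p41 = false.
Unit clause (p42) forces p42 = true.
That conflicts with the unit clause (NOT p42).
So p21 must be the other value — set p21 = false.
Unit clause (p22) forces p22 = true.
Unit clause (NOT p32) forces p32 = false.
Unit clause (p31) forces p31 = true.
Unit clause (NOT p41) forces p41 = false.
Unit clause (p42) forces p42 = true.
That conflicts with the unit clause (NOT p42).
Either choice for p21 ends in contradiction.
Either choice for p12 ends in contradiction.
So p11 must be the other value — set p11 = true.
Unit clause (NOT p21) forces p21 = false.
Unit clause (NOT p31) forces p31 = false.
Unit clause (NOT p41) forces p41 = false.
Suppose p22 = true.
Unit clause (NOT p12) forces p12 = false.
Unit clause (NOT p32) forces p32 = false.
Unit clause (p33) forces p33 = true.
Unit clause (NOT p42) forces p42 = false.
Unit clause (p43) forces p43 = true.
That conflicts with the unit clause (NOT p43).
So p22 must be the other value — set p22 = false.
Unit clause (p23) forces p23 = true.
Unit clause (NOT p13) forces p13 = false.
Unit clause (NOT p33) forces p33 = false.
Unit clause (p32) forces p32 = true.
Unit clause (NOT p12) forces p12 = false.
Unit clause (NOT p42) forces p42 = false.
Unit clause (p43) forces p43 = true.
That conflicts with the unit clause (NOT p43).
Either choice for p22 ends in contradiction.
Either choice for p11 ends in contradiction.
No assignment satisfies every clause.

Unsatisfiable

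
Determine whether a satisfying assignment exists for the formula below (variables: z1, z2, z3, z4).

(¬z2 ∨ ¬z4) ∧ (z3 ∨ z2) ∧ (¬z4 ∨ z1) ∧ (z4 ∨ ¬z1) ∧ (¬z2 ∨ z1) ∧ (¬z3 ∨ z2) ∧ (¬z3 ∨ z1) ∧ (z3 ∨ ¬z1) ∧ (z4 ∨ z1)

No

Case z2 = False:
Unit clause (z3) forces z3 = True.
Now (¬z3) is unsatisfied and unit — conflict.
Undo z2 and try z2 = True.
Unit clause (¬z4) forces z4 = False.
Unit clause (¬z1) forces z1 = False.
Now (z1) is unsatisfied and unit — conflict.
Either choice for z2 ends in contradiction.
No assignment satisfies every clause.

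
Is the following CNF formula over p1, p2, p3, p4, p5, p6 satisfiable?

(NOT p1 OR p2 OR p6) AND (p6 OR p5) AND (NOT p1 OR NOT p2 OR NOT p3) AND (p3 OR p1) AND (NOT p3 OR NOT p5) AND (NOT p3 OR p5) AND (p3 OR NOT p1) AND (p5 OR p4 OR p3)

No

Suppose p6 = true.
Suppose p3 = true.
From the singleton clause (NOT p5), p5 = false.
Now (p5) is unsatisfied and unit — conflict.
So p3 must be the other value — set p3 = false.
From the singleton clause (p1), p1 = true.
Now (NOT p1) is unsatisfied and unit — conflict.
Neither p3 = true nor p3 = false works.
So p6 must be the other value — set p6 = false.
From the singleton clause (p5), p5 = true.
From the singleton clause (NOT p3), p3 = false.
From the singleton clause (p1), p1 = true.
Now (NOT p1) is unsatisfied and unit — conflict.
Neither p6 = true nor p6 = false works.
No assignment satisfies every clause.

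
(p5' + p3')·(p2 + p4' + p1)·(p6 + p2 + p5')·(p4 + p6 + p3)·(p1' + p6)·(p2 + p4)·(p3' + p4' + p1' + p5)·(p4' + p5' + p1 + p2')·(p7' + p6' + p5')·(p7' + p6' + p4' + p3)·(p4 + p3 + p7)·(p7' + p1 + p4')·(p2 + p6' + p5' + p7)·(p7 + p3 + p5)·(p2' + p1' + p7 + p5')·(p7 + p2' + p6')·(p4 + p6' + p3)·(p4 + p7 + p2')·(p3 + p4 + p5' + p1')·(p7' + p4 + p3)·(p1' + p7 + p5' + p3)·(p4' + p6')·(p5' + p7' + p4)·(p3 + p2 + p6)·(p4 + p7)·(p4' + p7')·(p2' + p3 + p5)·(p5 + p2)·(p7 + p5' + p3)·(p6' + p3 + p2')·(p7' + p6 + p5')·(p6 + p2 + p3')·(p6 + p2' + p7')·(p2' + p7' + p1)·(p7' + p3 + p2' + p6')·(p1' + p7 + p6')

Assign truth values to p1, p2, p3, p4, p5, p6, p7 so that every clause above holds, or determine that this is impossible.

Try p5 = 0.
(p2) alone gives p2 = 1.
(p3) alone gives p3 = 1.
Try p1 = 0.
(p7') alone gives p7 = 0.
(p6') alone gives p6 = 0.
(p4) alone gives p4 = 1.
All clauses are satisfied.

p1: 0; p2: 1; p3: 1; p4: 1; p5: 0; p6: 0; p7: 0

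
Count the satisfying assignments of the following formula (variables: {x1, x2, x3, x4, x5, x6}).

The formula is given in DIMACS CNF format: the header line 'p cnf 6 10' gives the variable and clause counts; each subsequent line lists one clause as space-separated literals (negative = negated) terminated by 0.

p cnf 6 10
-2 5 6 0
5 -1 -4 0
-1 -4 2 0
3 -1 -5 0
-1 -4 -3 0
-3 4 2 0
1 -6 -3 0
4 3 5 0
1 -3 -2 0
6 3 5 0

15

There are 2^6 = 64 truth assignments over (x1, x2, x3, x4, x5, x6).
Split on x3. With x3 = True, the clauses containing x3 are satisfied and ¬x3 drops from the rest; 5 of the 2^5 = 32 assignments to the other variables satisfy what remains.
With x3 = False, by the same count on the reduced clause set, 10 assignments work.
(One model: x1=F, x2=F, x3=F, x4=F, x5=T, x6=F.)
Total: 5 + 10 = 15.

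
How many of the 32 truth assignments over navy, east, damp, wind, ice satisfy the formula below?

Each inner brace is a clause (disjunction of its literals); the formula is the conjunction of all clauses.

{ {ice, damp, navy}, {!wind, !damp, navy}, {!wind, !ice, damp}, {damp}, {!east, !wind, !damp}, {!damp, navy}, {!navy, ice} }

There are 2^5 = 32 truth assignments over (navy, east, damp, wind, ice).
Split on navy. With navy = true, the clauses containing navy are satisfied and !navy drops from the rest; 3 of the 2^4 = 16 assignments to the other variables satisfy what remains.
With navy = false, by the same count on the reduced clause set, 0 assignments work.
(One model: navy=T, east=F, damp=T, wind=F, ice=T.)
Total: 3 + 0 = 3.

3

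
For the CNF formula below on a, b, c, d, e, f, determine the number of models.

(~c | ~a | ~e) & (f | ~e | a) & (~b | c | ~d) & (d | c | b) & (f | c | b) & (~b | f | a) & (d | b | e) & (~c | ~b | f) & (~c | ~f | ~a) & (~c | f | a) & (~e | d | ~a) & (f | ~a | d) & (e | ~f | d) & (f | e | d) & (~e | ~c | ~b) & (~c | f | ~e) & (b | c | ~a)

8

There are 2^6 = 64 truth assignments over (a, b, c, d, e, f).
Split on c. With c = 1, the clauses containing c are satisfied and ~c drops from the rest; 5 of the 2^5 = 32 assignments to the other variables satisfy what remains.
With c = 0, by the same count on the reduced clause set, 3 assignments work.
(One model: a=F, b=F, c=F, d=T, e=F, f=T.)
Total: 5 + 3 = 8.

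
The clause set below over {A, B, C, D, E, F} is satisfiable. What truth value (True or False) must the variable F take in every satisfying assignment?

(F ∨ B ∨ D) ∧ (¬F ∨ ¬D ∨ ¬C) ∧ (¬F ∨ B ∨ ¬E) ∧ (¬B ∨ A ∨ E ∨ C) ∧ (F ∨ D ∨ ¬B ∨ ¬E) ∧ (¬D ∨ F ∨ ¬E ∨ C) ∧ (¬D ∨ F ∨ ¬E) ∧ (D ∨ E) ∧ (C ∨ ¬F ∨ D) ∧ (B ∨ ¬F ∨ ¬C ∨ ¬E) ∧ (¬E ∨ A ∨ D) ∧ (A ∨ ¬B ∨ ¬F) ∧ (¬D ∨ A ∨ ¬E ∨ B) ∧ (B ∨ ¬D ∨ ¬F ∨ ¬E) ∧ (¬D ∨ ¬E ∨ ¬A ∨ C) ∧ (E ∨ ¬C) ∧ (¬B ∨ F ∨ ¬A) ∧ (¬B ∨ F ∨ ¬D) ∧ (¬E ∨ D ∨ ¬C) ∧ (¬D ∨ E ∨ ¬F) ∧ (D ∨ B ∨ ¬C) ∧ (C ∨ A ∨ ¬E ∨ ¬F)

False

Suppose F = True.
Case D = False:
(E) alone gives E = True.
(B) alone gives B = True.
(C) alone gives C = True.
That conflicts with the unit clause (¬C).
Backtrack on D: now try D = True.
(¬C) alone gives C = False.
(E) alone gives E = True.
(B) alone gives B = True.
(A) alone gives A = True.
That conflicts with the unit clause (¬A).
Either choice for D ends in contradiction.
So every satisfying assignment has F = False.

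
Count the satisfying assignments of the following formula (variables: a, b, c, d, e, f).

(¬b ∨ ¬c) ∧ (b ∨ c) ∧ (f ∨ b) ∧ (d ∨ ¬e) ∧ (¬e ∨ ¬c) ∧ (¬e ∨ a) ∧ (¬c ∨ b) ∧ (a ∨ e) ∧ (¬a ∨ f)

There are 2^6 = 64 truth assignments over (a, b, c, d, e, f).
Split on d. With d = True, the clauses containing d are satisfied and ¬d drops from the rest; 2 of the 2^5 = 32 assignments to the other variables satisfy what remains.
With d = False, by the same count on the reduced clause set, 1 assignment works.
(One model: a=T, b=T, c=F, d=F, e=F, f=T.)
Total: 2 + 1 = 3.

3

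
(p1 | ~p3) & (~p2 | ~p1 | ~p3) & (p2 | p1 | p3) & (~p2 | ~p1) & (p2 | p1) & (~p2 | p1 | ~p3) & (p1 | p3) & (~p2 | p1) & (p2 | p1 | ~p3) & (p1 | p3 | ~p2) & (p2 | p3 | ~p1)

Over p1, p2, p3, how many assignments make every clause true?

There are 2^3 = 8 truth assignments over (p1, p2, p3).
Check each against the 11 clauses (columns in the order p1, p2, p3):
  F F F  ✗ fails (p2 | p1 | p3)
  F F T  ✗ fails (p1 | ~p3)
  F T F  ✗ fails (p1 | p3)
  F T T  ✗ fails (p1 | ~p3)
  T F F  ✗ fails (p2 | p3 | ~p1)
  T F T  ✓ satisfies all
  T T F  ✗ fails (~p2 | ~p1)
  T T T  ✗ fails (~p2 | ~p1 | ~p3)
1 of the 8 rows is a model.

1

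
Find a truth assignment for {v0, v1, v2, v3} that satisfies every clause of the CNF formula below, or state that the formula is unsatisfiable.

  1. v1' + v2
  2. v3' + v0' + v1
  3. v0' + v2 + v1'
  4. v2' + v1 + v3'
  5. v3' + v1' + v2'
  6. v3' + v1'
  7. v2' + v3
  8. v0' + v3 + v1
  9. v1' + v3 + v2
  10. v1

UNSATISFIABLE

The clause (v1) is unit, so v1 = 1.
The clause (v2) is unit, so v2 = 1.
The clause (v3') is unit, so v3 = 0.
Now (v3) is unsatisfied and unit — conflict.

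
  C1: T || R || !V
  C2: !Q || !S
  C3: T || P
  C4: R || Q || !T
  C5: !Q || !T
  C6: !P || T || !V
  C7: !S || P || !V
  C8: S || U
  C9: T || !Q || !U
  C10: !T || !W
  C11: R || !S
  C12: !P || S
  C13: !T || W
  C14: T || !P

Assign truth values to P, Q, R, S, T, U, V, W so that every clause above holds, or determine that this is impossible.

UNSATISFIABLE

Branch on Q: set Q = false.
Branch on T: set T = true.
(R) alone gives R = true.
(!W) alone gives W = false.
Now (W) is unsatisfied and unit — conflict.
So T must be the other value — set T = false.
(P) alone gives P = true.
Now (!P) is unsatisfied and unit — conflict.
Both values of T lead to a conflict.
So Q must be the other value — set Q = true.
(!S) alone gives S = false.
(!T) alone gives T = false.
(P) alone gives P = true.
Now (!P) is unsatisfied and unit — conflict.
Both values of Q lead to a conflict.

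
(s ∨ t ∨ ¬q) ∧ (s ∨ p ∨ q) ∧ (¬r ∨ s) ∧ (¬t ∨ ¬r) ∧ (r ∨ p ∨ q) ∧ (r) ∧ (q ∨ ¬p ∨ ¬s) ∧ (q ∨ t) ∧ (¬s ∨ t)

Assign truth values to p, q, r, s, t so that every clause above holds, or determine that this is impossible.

UNSATISFIABLE

The clause (r) is unit, so r = True.
The clause (s) is unit, so s = True.
The clause (¬t) is unit, so t = False.
But (t) is also a unit clause — contradiction.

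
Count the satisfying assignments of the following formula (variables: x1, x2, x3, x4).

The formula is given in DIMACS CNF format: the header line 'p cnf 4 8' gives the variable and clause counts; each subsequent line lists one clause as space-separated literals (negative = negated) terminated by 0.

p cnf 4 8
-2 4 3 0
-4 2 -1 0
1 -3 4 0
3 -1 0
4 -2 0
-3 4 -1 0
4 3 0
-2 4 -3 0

There are 2^4 = 16 truth assignments over (x1, x2, x3, x4).
Check each against the 8 clauses (columns in the order x1, x2, x3, x4):
  F F F F  ✗ fails (x4 ∨ x3)
  F F F T  ✓ satisfies all
  F F T F  ✗ fails (x1 ∨ ¬x3 ∨ x4)
  F F T T  ✓ satisfies all
  F T F F  ✗ fails (¬x2 ∨ x4 ∨ x3)
  F T F T  ✓ satisfies all
  F T T F  ✗ fails (x1 ∨ ¬x3 ∨ x4)
  F T T T  ✓ satisfies all
  T F F F  ✗ fails (x3 ∨ ¬x1)
  T F F T  ✗ fails (¬x4 ∨ x2 ∨ ¬x1)
  T F T F  ✗ fails (¬x3 ∨ x4 ∨ ¬x1)
  T F T T  ✗ fails (¬x4 ∨ x2 ∨ ¬x1)
  T T F F  ✗ fails (¬x2 ∨ x4 ∨ x3)
  T T F T  ✗ fails (x3 ∨ ¬x1)
  T T T F  ✗ fails (x4 ∨ ¬x2)
  T T T T  ✓ satisfies all
5 of the 16 rows are models.

5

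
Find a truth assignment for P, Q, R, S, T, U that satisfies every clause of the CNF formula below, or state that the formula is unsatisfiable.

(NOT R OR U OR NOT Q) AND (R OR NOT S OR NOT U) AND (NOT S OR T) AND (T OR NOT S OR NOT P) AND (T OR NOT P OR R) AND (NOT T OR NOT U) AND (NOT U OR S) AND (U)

The clause (U) is unit, so U = true.
The clause (NOT T) is unit, so T = false.
The clause (NOT S) is unit, so S = false.
But (S) is also a unit clause — contradiction.

UNSATISFIABLE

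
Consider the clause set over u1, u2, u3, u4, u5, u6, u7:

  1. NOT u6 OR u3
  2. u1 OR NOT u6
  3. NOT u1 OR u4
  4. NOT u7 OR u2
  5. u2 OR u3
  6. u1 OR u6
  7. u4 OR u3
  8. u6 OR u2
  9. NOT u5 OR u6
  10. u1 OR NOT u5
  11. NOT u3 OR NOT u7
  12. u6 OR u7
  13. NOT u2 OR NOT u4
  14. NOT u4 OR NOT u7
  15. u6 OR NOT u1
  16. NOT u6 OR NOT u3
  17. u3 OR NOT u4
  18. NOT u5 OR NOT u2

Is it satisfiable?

No, unsatisfiable

Suppose u6 = false.
The clause (u1) is unit, so u1 = true.
That conflicts with the unit clause (NOT u1).
Backtrack on u6: now try u6 = true.
The clause (u3) is unit, so u3 = true.
That conflicts with the unit clause (NOT u3).
Both values of u6 lead to a conflict.
No assignment satisfies every clause.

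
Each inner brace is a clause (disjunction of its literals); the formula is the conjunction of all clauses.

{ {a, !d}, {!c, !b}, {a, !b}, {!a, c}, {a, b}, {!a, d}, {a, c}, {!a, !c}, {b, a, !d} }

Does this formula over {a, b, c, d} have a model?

No

Branch on a: set a = true.
Unit clause (c) forces c = true.
But (!c) is also a unit clause — contradiction.
That branch fails; take a = false instead.
Unit clause (!d) forces d = false.
Unit clause (!b) forces b = false.
But (b) is also a unit clause — contradiction.
Either choice for a ends in contradiction.
No assignment satisfies every clause.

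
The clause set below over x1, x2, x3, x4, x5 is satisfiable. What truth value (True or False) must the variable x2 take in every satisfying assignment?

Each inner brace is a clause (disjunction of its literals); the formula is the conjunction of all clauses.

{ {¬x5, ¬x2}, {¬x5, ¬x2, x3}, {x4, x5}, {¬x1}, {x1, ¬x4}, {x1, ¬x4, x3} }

False

Suppose x2 = True.
Unit clause (¬x5) forces x5 = False.
Unit clause (x4) forces x4 = True.
Unit clause (¬x1) forces x1 = False.
That conflicts with the unit clause (x1).
So every satisfying assignment has x2 = False.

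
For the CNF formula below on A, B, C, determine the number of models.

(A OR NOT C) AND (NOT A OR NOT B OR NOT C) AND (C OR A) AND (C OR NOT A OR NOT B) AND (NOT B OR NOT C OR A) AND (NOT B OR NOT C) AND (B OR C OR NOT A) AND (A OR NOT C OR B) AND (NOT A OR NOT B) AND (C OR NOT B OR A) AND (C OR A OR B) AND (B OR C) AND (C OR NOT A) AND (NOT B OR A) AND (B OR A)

There are 2^3 = 8 truth assignments over (A, B, C).
Split on C. With C = true, the clauses containing C are satisfied and NOT C drops from the rest; 1 of the 2^2 = 4 assignments to the other variables satisfy what remains.
With C = false, by the same count on the reduced clause set, 0 assignments work.
(One model: A=T, B=F, C=T.)
Total: 1 + 0 = 1.

1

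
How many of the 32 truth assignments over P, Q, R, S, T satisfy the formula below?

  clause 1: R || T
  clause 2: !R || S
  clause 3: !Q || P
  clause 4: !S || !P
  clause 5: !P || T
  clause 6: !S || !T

There are 2^5 = 32 truth assignments over (P, Q, R, S, T).
Split on R. With R = true, the clauses containing R are satisfied and !R drops from the rest; 1 of the 2^4 = 16 assignments to the other variables satisfy what remains.
With R = false, by the same count on the reduced clause set, 3 assignments work.
(One model: P=F, Q=F, R=F, S=F, T=T.)
Total: 1 + 3 = 4.

4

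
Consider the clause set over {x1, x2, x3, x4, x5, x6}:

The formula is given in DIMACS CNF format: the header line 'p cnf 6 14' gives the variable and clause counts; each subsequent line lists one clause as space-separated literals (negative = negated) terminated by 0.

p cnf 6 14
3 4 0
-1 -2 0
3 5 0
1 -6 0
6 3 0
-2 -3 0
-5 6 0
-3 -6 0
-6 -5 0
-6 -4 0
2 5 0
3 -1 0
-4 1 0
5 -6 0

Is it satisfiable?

Unsatisfiable

Case x3 = True:
The clause (¬x2) is unit, so x2 = False.
The clause (¬x6) is unit, so x6 = False.
The clause (¬x5) is unit, so x5 = False.
But (x5) is also a unit clause — contradiction.
That branch fails; take x3 = False instead.
The clause (x4) is unit, so x4 = True.
The clause (x5) is unit, so x5 = True.
The clause (x6) is unit, so x6 = True.
But (¬x6) is also a unit clause — contradiction.
Both values of x3 lead to a conflict.
No assignment satisfies every clause.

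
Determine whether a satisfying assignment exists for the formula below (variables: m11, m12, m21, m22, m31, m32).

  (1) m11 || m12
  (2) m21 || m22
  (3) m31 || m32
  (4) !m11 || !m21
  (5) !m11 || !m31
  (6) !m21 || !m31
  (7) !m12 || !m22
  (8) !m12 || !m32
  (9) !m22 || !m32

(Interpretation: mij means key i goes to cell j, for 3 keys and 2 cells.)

Branch on m11: set m11 = true.
(!m21) alone gives m21 = false.
(m22) alone gives m22 = true.
(!m31) alone gives m31 = false.
(m32) alone gives m32 = true.
But (!m32) is also a unit clause — contradiction.
So m11 must be the other value — set m11 = false.
(m12) alone gives m12 = true.
(!m22) alone gives m22 = false.
(m21) alone gives m21 = true.
(!m31) alone gives m31 = false.
(m32) alone gives m32 = true.
But (!m32) is also a unit clause — contradiction.
Either choice for m11 ends in contradiction.
No assignment satisfies every clause.

Unsatisfiable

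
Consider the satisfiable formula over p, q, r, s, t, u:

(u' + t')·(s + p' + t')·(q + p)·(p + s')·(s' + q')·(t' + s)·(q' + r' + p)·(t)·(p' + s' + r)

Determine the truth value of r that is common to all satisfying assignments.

Suppose r = 0.
(t) alone gives t = 1.
(u') alone gives u = 0.
(s) alone gives s = 1.
(p) alone gives p = 1.
That conflicts with the unit clause (p').
So every satisfying assignment has r = True.

True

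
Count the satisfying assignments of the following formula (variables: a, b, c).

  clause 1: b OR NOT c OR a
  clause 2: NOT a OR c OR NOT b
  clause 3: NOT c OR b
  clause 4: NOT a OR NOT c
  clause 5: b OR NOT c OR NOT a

4

There are 2^3 = 8 truth assignments over (a, b, c).
Split on c. With c = true, the clauses containing c are satisfied and NOT c drops from the rest; 1 of the 2^2 = 4 assignments to the other variables satisfy what remains.
With c = false, by the same count on the reduced clause set, 3 assignments work.
Total: 1 + 3 = 4.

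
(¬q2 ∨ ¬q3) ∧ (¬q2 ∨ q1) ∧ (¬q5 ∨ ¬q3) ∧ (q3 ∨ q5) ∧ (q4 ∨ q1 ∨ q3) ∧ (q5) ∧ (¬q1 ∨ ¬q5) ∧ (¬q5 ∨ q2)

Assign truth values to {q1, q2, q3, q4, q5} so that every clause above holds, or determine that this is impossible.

(q5) alone gives q5 = True.
(¬q3) alone gives q3 = False.
(¬q1) alone gives q1 = False.
(¬q2) alone gives q2 = False.
That conflicts with the unit clause (q2).

UNSATISFIABLE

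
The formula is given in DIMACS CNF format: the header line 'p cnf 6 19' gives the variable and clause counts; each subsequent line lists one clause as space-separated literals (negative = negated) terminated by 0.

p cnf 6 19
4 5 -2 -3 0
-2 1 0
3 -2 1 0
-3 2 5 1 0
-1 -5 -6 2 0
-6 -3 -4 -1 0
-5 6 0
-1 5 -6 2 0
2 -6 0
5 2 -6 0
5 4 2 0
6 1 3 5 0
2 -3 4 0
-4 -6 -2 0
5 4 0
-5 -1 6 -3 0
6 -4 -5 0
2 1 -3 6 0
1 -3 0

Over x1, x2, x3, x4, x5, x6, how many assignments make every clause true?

6

There are 2^6 = 64 truth assignments over (x1, x2, x3, x4, x5, x6).
Split on x3. With x3 = True, the clauses containing x3 are satisfied and ¬x3 drops from the rest; 3 of the 2^5 = 32 assignments to the other variables satisfy what remains.
With x3 = False, by the same count on the reduced clause set, 3 assignments work.
Total: 3 + 3 = 6.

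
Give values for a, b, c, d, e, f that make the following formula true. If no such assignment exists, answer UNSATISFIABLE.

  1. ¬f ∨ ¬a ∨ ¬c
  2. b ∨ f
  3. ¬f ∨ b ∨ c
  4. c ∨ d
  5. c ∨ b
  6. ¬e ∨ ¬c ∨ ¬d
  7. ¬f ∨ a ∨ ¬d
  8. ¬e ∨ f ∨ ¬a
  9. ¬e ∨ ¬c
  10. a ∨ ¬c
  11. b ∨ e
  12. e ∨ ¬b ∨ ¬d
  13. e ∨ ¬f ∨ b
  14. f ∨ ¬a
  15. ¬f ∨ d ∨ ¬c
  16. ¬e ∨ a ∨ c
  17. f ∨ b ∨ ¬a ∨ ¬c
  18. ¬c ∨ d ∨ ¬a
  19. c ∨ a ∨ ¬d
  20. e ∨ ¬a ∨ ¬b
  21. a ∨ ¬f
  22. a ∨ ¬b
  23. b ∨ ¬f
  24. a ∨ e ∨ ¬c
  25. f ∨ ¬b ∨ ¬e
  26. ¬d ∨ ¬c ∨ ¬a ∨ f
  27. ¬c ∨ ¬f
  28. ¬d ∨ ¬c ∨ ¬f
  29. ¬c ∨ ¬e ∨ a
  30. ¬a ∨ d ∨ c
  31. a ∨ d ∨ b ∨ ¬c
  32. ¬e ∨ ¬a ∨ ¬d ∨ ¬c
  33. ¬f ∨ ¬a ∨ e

Case b = True:
(a) alone gives a = True.
(f) alone gives f = True.
(¬c) alone gives c = False.
(d) alone gives d = True.
(e) alone gives e = True.
Every clause now holds.

a ↦ True; b ↦ True; c ↦ False; d ↦ True; e ↦ True; f ↦ True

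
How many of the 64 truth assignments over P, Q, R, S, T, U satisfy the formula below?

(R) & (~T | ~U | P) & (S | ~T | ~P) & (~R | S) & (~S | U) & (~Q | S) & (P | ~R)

There are 2^6 = 64 truth assignments over (P, Q, R, S, T, U).
Split on U. With U = 1, the clauses containing U are satisfied and ~U drops from the rest; 4 of the 2^5 = 32 assignments to the other variables satisfy what remains.
With U = 0, by the same count on the reduced clause set, 0 assignments work.
(One model: P=T, Q=F, R=T, S=T, T=F, U=T.)
Total: 4 + 0 = 4.

4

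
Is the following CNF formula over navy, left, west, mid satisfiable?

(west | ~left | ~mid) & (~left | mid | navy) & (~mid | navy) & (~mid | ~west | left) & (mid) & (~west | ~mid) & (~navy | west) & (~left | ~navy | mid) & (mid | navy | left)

No

(mid) alone gives mid = 1.
(navy) alone gives navy = 1.
(~west) alone gives west = 0.
Now (west) is unsatisfied and unit — conflict.
No assignment satisfies every clause.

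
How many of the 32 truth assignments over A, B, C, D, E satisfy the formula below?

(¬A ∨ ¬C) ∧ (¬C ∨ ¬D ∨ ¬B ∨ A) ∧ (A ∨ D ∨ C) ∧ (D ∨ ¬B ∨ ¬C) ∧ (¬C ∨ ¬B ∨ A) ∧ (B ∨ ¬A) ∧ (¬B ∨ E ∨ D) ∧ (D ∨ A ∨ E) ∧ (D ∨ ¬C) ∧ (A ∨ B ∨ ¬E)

7

There are 2^5 = 32 truth assignments over (A, B, C, D, E).
Split on D. With D = True, the clauses containing D are satisfied and ¬D drops from the rest; 6 of the 2^4 = 16 assignments to the other variables satisfy what remains.
With D = False, by the same count on the reduced clause set, 1 assignment works.
Total: 6 + 1 = 7.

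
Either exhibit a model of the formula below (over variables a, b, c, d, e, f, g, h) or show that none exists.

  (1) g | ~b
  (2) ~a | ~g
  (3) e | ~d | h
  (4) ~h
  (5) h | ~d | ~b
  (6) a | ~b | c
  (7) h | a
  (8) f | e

From the singleton clause (~h), h = 0.
From the singleton clause (a), a = 1.
From the singleton clause (~g), g = 0.
From the singleton clause (~b), b = 0.
Branch on e: set e = 1.
No clause remains; c, d, f are free.

a=1,  b=0,  c=0,  d=1,  e=1,  f=0,  g=0,  h=0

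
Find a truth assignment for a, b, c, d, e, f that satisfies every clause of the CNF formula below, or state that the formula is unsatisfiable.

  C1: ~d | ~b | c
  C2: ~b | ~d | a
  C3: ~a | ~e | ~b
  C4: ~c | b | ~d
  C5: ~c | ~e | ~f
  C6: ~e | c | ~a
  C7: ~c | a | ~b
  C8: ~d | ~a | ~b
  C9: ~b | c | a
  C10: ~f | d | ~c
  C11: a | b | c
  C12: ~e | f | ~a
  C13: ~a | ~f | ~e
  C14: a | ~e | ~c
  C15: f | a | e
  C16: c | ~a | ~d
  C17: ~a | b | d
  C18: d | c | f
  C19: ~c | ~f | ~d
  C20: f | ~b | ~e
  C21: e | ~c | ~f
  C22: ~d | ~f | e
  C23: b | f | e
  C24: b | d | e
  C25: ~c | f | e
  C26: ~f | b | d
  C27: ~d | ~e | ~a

Case d = 0:
Case f = 1:
Unit clause (~c) forces c = 0.
Unit clause (b) forces b = 1.
Unit clause (a) forces a = 1.
Unit clause (~e) forces e = 0.
All clauses are satisfied.

a: 1, b: 1, c: 0, d: 0, e: 0, f: 1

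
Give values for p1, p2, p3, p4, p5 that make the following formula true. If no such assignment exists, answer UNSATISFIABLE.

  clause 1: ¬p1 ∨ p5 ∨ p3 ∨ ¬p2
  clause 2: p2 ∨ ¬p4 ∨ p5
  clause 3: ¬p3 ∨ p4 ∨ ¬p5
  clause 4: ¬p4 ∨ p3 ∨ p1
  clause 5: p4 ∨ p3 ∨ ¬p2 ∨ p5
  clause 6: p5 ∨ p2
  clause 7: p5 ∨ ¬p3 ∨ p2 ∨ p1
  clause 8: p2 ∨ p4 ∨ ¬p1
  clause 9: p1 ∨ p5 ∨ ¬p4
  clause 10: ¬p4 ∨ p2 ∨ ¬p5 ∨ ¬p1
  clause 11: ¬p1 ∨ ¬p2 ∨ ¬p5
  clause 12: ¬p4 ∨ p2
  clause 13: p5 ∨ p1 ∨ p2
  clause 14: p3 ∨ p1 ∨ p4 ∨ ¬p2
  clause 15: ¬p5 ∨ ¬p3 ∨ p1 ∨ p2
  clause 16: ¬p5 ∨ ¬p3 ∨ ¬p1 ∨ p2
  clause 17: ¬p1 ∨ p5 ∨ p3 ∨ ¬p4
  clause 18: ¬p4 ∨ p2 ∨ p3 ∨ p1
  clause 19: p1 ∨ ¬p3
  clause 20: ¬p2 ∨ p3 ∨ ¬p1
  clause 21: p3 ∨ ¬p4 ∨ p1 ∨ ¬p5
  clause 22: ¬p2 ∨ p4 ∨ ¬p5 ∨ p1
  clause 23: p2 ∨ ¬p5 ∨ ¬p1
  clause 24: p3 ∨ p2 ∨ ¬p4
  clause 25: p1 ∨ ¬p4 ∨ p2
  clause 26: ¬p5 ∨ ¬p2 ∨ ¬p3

Branch on p5: set p5 = True.
Branch on p3: set p3 = False.
Branch on p4: set p4 = False.
Branch on p2: set p2 = False.
(¬p1) alone gives p1 = False.
This assignment satisfies each clause.

p1=False,  p2=False,  p3=False,  p4=False,  p5=True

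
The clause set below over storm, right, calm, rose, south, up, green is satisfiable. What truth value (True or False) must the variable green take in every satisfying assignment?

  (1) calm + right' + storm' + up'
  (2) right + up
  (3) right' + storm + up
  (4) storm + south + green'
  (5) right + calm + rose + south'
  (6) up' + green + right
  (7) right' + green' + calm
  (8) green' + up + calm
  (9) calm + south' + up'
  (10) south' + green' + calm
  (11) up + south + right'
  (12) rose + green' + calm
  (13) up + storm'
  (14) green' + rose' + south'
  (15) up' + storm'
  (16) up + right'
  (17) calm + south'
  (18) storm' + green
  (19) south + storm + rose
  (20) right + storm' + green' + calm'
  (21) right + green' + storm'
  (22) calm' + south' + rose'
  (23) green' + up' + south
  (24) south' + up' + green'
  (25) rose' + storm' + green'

Suppose green = 1.
Try right = 1.
The clause (calm) is unit, so calm = 1.
The clause (up) is unit, so up = 1.
The clause (storm') is unit, so storm = 0.
The clause (south) is unit, so south = 1.
That conflicts with the unit clause (south').
Backtrack on right: now try right = 0.
The clause (up) is unit, so up = 1.
The clause (storm') is unit, so storm = 0.
The clause (south) is unit, so south = 1.
That conflicts with the unit clause (south').
Either choice for right ends in contradiction.
So every satisfying assignment has green = False.

False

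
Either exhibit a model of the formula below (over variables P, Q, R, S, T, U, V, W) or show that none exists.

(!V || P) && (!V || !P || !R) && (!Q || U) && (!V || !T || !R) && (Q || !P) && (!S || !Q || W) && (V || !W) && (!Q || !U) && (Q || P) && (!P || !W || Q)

UNSATISFIABLE

Case V = false:
From the singleton clause (!W), W = false.
Case Q = false:
From the singleton clause (!P), P = false.
Now (P) is unsatisfied and unit — conflict.
Backtrack on Q: now try Q = true.
From the singleton clause (U), U = true.
Now (!U) is unsatisfied and unit — conflict.
Either choice for Q ends in contradiction.
Backtrack on V: now try V = true.
From the singleton clause (P), P = true.
From the singleton clause (!R), R = false.
From the singleton clause (Q), Q = true.
From the singleton clause (U), U = true.
Now (!U) is unsatisfied and unit — conflict.
Either choice for V ends in contradiction.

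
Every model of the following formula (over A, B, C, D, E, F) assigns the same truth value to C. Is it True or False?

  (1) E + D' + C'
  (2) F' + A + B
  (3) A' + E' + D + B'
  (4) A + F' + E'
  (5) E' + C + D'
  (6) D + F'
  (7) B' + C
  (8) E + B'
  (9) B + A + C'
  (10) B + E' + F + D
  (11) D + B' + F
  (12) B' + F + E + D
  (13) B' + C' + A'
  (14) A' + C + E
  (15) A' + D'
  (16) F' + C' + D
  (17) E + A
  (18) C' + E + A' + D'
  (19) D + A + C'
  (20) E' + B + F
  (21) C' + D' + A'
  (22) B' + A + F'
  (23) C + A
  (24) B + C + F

True

Suppose C = 0.
Unit clause (B') forces B = 0.
Unit clause (A) forces A = 1.
Unit clause (E) forces E = 1.
Unit clause (D') forces D = 0.
Unit clause (F') forces F = 0.
But (F) is also a unit clause — contradiction.
So every satisfying assignment has C = True.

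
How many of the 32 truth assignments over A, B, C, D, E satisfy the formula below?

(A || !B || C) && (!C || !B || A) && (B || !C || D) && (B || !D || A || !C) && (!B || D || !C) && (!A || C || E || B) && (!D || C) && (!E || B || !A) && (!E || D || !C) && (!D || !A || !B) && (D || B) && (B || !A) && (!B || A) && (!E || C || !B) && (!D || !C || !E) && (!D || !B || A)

1

There are 2^5 = 32 truth assignments over (A, B, C, D, E).
Split on B. With B = true, the clauses containing B are satisfied and !B drops from the rest; 1 of the 2^4 = 16 assignments to the other variables satisfy what remains.
With B = false, by the same count on the reduced clause set, 0 assignments work.
(One model: A=T, B=T, C=F, D=F, E=F.)
Total: 1 + 0 = 1.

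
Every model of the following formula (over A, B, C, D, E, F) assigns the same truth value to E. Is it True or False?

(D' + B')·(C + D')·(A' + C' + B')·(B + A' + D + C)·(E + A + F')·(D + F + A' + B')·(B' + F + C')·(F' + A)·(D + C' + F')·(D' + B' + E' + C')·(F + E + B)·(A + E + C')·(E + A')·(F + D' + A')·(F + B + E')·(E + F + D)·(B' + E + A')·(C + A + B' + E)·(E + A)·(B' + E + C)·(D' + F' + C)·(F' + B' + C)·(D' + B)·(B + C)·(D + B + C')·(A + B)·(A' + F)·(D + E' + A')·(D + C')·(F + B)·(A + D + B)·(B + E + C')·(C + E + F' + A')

Suppose E = 0.
The clause (A') is unit, so A = 0.
But (A) is also a unit clause — contradiction.
So every satisfying assignment has E = True.

True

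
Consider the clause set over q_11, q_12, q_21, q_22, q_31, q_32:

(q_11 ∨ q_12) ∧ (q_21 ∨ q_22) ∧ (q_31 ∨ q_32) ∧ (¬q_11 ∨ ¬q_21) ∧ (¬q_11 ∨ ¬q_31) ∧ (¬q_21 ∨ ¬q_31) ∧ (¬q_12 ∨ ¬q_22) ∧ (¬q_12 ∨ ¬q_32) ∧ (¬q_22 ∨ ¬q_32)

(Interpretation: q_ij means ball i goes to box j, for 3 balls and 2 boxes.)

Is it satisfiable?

Case q_11 = True:
From the singleton clause (¬q_21), q_21 = False.
From the singleton clause (q_22), q_22 = True.
From the singleton clause (¬q_31), q_31 = False.
From the singleton clause (q_32), q_32 = True.
But (¬q_32) is also a unit clause — contradiction.
Backtrack on q_11: now try q_11 = False.
From the singleton clause (q_12), q_12 = True.
From the singleton clause (¬q_22), q_22 = False.
From the singleton clause (q_21), q_21 = True.
From the singleton clause (¬q_31), q_31 = False.
From the singleton clause (q_32), q_32 = True.
But (¬q_32) is also a unit clause — contradiction.
Neither q_11 = True nor q_11 = False works.
No assignment satisfies every clause.

No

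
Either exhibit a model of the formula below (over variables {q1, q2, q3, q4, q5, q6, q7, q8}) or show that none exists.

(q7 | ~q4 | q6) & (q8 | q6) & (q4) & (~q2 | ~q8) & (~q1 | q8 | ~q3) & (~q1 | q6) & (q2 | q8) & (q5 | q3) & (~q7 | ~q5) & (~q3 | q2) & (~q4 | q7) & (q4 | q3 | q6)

(q4) alone gives q4 = 1.
(q7) alone gives q7 = 1.
(~q5) alone gives q5 = 0.
(q3) alone gives q3 = 1.
(q2) alone gives q2 = 1.
(~q8) alone gives q8 = 0.
(q6) alone gives q6 = 1.
(~q1) alone gives q1 = 0.
This assignment satisfies each clause.

q1: 0; q2: 1; q3: 1; q4: 1; q5: 0; q6: 1; q7: 1; q8: 0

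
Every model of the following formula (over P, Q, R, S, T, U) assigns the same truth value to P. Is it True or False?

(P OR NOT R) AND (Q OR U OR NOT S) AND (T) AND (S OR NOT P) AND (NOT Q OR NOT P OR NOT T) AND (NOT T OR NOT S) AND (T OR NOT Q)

Suppose P = true.
Unit clause (T) forces T = true.
Unit clause (S) forces S = true.
That conflicts with the unit clause (NOT S).
So every satisfying assignment has P = False.

False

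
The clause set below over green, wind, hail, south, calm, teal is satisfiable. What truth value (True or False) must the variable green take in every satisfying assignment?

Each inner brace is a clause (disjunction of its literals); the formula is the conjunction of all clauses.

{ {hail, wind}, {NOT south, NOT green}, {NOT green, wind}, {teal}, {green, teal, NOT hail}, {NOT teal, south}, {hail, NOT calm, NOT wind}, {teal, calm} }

False

Suppose green = true.
(NOT south) alone gives south = false.
(wind) alone gives wind = true.
(teal) alone gives teal = true.
That conflicts with the unit clause (NOT teal).
So every satisfying assignment has green = False.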